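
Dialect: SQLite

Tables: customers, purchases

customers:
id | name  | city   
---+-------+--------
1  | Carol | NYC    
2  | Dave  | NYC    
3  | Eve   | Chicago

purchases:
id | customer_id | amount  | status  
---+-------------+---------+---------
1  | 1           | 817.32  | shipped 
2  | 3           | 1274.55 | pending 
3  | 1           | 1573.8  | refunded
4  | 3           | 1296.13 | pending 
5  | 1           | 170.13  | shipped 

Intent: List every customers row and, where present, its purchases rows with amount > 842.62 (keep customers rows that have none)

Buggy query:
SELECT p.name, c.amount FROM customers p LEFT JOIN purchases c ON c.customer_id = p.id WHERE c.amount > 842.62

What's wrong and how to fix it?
Bug: A WHERE condition on the right-hand table after LEFT JOIN drops unmatched parents

Fix: Move the right-table condition into the ON clause so unmatched parents are kept

Corrected query:
SELECT p.name, c.amount FROM customers p LEFT JOIN purchases c ON c.customer_id = p.id AND c.amount > 842.62

Result:
name  | amount 
------+--------
Carol | 1573.8 
Dave  | NULL   
Eve   | 1274.55
Eve   | 1296.13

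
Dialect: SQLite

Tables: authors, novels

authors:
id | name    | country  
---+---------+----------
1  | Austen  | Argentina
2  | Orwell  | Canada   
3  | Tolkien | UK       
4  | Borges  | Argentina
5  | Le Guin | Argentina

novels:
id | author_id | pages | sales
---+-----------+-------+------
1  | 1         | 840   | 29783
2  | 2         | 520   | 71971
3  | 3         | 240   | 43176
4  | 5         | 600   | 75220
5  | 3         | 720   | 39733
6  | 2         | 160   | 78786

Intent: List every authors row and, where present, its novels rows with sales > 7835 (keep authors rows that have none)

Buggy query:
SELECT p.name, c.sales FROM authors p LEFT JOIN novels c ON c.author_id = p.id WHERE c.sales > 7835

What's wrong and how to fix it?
Bug: A WHERE condition on the right-hand table after LEFT JOIN drops unmatched parents

Fix: Put 'c.sales > 7835' in the JOIN's ON clause instead of WHERE

Corrected query:
SELECT p.name, c.sales FROM authors p LEFT JOIN novels c ON c.author_id = p.id AND c.sales > 7835

Result:
name    | sales
--------+------
Austen  | 29783
Orwell  | 71971
Orwell  | 78786
Tolkien | 39733
Tolkien | 43176
Borges  | NULL 
Le Guin | 75220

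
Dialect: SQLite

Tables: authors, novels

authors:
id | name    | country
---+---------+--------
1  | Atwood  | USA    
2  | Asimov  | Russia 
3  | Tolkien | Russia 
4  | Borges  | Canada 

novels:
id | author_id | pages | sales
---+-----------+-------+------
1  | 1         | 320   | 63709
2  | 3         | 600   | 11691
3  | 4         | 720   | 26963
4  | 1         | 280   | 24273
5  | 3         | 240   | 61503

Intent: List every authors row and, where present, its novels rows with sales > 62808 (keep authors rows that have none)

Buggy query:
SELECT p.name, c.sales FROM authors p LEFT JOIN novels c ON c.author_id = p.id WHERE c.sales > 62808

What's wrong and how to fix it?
Bug: Filtering c.sales in WHERE discards the NULL rows produced by LEFT JOIN, turning it into an inner join

Fix: Move the right-table condition into the ON clause so unmatched parents are kept

Corrected query:
SELECT p.name, c.sales FROM authors p LEFT JOIN novels c ON c.author_id = p.id AND c.sales > 62808

Result:
name    | sales
--------+------
Atwood  | 63709
Asimov  | NULL 
Tolkien | NULL 
Borges  | NULL 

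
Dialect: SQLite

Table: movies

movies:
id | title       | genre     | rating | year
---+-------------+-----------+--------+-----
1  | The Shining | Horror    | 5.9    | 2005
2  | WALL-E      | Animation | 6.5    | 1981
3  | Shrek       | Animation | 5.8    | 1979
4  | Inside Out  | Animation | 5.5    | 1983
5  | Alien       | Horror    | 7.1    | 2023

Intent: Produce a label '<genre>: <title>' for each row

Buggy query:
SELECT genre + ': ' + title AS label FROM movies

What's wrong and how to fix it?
Bug: '+' is numeric addition; on text columns SQLite converts them to 0 instead of concatenating

Fix: Use the || operator for string concatenation

Corrected query:
SELECT genre || ': ' || title AS label FROM movies

Result:
label                
---------------------
Horror: The Shining  
Animation: WALL-E    
Animation: Shrek     
Animation: Inside Out
Horror: Alien        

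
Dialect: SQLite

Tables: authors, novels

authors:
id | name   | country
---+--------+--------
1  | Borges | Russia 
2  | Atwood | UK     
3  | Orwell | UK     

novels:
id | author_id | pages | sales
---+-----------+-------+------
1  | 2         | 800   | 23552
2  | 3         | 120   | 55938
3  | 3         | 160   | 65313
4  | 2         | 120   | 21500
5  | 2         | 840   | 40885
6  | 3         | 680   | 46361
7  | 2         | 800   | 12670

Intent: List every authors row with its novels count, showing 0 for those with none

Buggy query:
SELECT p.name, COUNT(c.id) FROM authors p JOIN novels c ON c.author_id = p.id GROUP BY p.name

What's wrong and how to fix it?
Bug: An inner join excludes parents with zero children

Fix: Switch to LEFT JOIN to retain unmatched parent rows

Corrected query:
SELECT p.name, COUNT(c.id) FROM authors p LEFT JOIN novels c ON c.author_id = p.id GROUP BY p.name

Result:
name   | COUNT(c.id)
-------+------------
Atwood | 4          
Borges | 0          
Orwell | 3          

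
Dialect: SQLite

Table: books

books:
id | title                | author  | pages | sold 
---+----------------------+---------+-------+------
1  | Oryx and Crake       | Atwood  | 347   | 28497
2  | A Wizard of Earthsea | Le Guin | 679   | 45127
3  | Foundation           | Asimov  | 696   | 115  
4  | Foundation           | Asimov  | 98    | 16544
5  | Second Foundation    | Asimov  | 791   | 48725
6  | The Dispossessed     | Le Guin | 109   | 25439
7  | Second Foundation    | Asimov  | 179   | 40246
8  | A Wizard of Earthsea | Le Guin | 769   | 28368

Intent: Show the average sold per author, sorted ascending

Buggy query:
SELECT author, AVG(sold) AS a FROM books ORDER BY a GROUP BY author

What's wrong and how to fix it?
Bug: ORDER BY appears before GROUP BY; SQL clause order requires GROUP BY first

Fix: Reorder: SELECT … FROM … GROUP BY … ORDER BY …

Corrected query:
SELECT author, AVG(sold) AS a FROM books GROUP BY author ORDER BY a

Result:
author  | a      
--------+--------
Asimov  | 26407.5
Atwood  | 28497  
Le Guin | 32978  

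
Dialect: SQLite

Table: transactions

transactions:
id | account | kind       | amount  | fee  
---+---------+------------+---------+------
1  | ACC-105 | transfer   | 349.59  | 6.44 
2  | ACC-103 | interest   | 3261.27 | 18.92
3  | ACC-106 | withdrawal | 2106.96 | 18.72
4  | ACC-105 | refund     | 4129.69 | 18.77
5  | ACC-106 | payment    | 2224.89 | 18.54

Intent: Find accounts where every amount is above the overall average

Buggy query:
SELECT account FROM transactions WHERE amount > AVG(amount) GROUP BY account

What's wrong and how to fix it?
Bug: WHERE evaluates per row before aggregation, so AVG() is unavailable

Fix: Compute the overall average in a scalar subquery and compare each group's MIN against it in HAVING

Corrected query:
SELECT account FROM transactions GROUP BY account HAVING MIN(amount) > (SELECT AVG(amount) FROM transactions)

Result:
account
-------
ACC-103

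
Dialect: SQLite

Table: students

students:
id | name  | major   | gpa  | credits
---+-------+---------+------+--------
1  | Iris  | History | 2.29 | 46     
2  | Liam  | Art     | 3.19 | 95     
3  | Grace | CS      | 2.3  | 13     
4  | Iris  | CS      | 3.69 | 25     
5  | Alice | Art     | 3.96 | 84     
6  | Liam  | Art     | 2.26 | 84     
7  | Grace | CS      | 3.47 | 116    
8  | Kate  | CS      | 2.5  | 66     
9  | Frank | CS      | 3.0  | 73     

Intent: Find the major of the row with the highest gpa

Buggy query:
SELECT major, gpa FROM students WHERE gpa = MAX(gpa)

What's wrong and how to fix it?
Bug: WHERE is evaluated per row; an aggregate over the whole table isn't defined there

Fix: Use a subquery: WHERE gpa = (SELECT MAX(gpa) FROM students)

Corrected query:
SELECT major, gpa FROM students WHERE gpa = (SELECT MAX(gpa) FROM students)

Result:
major | gpa 
------+-----
Art   | 3.96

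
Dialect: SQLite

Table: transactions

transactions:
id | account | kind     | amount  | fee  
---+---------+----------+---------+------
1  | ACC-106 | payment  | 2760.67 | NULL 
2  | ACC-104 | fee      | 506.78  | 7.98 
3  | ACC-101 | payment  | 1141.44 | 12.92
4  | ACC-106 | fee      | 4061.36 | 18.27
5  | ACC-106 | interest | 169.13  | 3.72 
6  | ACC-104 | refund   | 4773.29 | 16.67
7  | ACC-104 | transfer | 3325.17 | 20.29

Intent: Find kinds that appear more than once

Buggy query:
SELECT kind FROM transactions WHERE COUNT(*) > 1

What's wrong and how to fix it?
Bug: COUNT(*) is an aggregate and cannot be used in WHERE

Fix: Group first, then use HAVING for the count condition

Corrected query:
SELECT kind FROM transactions GROUP BY kind HAVING COUNT(*) > 1

Result:
kind   
-------
fee    
payment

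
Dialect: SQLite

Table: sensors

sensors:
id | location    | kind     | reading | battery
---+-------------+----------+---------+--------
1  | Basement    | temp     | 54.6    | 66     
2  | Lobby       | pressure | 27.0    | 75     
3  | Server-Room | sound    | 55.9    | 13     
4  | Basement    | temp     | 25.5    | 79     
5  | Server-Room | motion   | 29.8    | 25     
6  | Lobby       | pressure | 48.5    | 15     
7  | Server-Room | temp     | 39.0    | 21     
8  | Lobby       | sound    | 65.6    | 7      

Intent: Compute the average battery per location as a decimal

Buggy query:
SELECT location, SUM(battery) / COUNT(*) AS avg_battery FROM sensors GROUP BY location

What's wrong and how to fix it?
Bug: SUM(battery) and COUNT(*) are both integers; the division truncates the fractional part

Fix: Multiply by 1.0 (or CAST to REAL) to force floating-point division

Corrected query:
SELECT location, SUM(battery) * 1.0 / COUNT(*) AS avg_battery FROM sensors GROUP BY location

Result:
location    | avg_battery
------------+------------
Basement    | 72.5       
Lobby       | 32.333333  
Server-Room | 19.666667  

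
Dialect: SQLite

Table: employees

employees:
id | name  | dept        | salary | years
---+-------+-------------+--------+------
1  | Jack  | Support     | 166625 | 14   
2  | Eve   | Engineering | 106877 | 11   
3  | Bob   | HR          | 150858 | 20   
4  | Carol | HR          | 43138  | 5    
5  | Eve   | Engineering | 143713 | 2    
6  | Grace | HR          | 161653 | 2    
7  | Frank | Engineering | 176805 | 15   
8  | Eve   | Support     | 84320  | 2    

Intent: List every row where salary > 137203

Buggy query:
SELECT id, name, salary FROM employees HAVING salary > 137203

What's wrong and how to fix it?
Bug: This is a non-aggregate query (no GROUP BY, no aggregates), so in SQLite the HAVING clause is invalid here; a row-level condition belongs in WHERE

Fix: Replace HAVING with WHERE since the condition applies to individual rows

Corrected query:
SELECT id, name, salary FROM employees WHERE salary > 137203

Result:
id | name  | salary
---+-------+-------
1  | Jack  | 166625
3  | Bob   | 150858
5  | Eve   | 143713
6  | Grace | 161653
7  | Frank | 176805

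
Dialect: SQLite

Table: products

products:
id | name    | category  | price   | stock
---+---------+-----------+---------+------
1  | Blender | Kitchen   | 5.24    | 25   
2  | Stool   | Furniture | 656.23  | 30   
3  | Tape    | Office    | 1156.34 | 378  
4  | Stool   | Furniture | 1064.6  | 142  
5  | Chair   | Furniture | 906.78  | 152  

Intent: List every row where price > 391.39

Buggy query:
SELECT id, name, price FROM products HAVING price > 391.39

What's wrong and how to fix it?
Bug: HAVING filters the output of aggregation, but this query has no GROUP BY and no aggregate functions, so SQLite rejects it (HAVING clause on a non-aggregate query); the condition here is per row

Fix: Replace HAVING with WHERE since the condition applies to individual rows

Corrected query:
SELECT id, name, price FROM products WHERE price > 391.39

Result:
id | name  | price  
---+-------+--------
2  | Stool | 656.23 
3  | Tape  | 1156.34
4  | Stool | 1064.6 
5  | Chair | 906.78 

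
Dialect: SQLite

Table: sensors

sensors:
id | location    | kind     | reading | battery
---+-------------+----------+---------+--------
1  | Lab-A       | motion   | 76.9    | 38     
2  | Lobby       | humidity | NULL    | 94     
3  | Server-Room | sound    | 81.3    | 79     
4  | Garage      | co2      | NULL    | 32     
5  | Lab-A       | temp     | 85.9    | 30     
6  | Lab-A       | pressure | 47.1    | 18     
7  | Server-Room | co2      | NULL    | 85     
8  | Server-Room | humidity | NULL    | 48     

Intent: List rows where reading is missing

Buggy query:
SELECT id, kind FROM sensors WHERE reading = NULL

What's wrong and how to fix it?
Bug: Comparing to NULL with '=' never matches; NULL = NULL is unknown, not true

Fix: Use IS NULL to test for NULL

Corrected query:
SELECT id, kind FROM sensors WHERE reading IS NULL

Result:
id | kind    
---+---------
2  | humidity
4  | co2     
7  | co2     
8  | humidity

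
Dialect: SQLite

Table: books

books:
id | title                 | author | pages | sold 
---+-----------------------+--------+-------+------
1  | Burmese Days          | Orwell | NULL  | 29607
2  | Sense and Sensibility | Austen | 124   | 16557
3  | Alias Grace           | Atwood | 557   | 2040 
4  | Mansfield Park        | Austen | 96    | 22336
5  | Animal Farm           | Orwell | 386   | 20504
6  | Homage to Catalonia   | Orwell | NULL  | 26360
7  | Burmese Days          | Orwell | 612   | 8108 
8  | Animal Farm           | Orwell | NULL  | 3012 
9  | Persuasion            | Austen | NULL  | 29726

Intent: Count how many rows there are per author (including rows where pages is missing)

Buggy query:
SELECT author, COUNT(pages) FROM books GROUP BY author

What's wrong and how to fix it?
Bug: COUNT(column) counts non-NULL values only; rows with NULL pages aren't counted

Fix: Replace COUNT(pages) with COUNT(*)

Corrected query:
SELECT author, COUNT(*) FROM books GROUP BY author

Result:
author | COUNT(*)
-------+---------
Atwood | 1       
Austen | 3       
Orwell | 5       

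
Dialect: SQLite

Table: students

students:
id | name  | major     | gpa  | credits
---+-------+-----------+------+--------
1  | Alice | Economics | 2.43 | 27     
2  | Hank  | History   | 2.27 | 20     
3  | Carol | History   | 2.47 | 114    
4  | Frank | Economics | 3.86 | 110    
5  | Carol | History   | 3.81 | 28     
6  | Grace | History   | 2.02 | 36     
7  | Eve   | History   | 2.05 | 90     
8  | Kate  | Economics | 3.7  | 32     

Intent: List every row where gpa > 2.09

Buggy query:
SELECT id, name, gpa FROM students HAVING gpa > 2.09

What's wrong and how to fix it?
Bug: This is a non-aggregate query (no GROUP BY, no aggregates), so in SQLite the HAVING clause is invalid here; a row-level condition belongs in WHERE

Fix: Use WHERE for row-level filtering

Corrected query:
SELECT id, name, gpa FROM students WHERE gpa > 2.09

Result:
id | name  | gpa 
---+-------+-----
1  | Alice | 2.43
2  | Hank  | 2.27
3  | Carol | 2.47
4  | Frank | 3.86
5  | Carol | 3.81
8  | Kate  | 3.7 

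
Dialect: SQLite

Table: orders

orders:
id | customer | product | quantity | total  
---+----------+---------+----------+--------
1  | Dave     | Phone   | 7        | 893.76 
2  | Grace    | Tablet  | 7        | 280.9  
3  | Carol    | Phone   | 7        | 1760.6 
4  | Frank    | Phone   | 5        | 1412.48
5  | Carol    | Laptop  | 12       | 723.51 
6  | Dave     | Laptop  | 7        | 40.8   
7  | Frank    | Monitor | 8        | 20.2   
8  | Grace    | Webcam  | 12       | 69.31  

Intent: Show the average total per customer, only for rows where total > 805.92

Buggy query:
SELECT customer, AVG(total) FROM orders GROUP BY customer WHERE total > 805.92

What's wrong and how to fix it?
Bug: Row-level WHERE must come before GROUP BY in the clause order

Fix: Move the WHERE clause before GROUP BY

Corrected query:
SELECT customer, AVG(total) FROM orders WHERE total > 805.92 GROUP BY customer

Result:
customer | AVG(total)
---------+-----------
Carol    | 1760.6    
Dave     | 893.76    
Frank    | 1412.48   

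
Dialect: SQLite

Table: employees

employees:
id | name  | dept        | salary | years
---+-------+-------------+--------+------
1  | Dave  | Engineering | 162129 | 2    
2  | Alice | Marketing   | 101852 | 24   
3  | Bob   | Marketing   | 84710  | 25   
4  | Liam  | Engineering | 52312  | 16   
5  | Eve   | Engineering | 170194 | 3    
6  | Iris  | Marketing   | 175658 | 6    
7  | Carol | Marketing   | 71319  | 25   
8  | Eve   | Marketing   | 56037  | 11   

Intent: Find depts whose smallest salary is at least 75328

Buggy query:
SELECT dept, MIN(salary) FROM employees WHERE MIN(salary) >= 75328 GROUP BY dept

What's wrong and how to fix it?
Bug: MIN() in WHERE is a misuse of aggregate

Fix: Use HAVING for the per-group MIN condition

Corrected query:
SELECT dept, MIN(salary) FROM employees GROUP BY dept HAVING MIN(salary) >= 75328

Result:
(no rows)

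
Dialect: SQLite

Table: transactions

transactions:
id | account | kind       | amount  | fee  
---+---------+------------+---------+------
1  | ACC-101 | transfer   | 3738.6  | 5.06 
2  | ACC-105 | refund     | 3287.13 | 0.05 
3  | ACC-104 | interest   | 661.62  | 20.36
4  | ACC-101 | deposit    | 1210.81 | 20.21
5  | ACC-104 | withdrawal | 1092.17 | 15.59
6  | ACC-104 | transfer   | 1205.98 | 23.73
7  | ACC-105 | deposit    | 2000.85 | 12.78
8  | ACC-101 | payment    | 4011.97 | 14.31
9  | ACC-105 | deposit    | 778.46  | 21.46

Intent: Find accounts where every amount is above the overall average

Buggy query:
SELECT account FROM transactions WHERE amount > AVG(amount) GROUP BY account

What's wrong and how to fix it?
Bug: AVG() is an aggregate; it can't sit directly in WHERE

Fix: Compute the overall average in a scalar subquery and compare each group's MIN against it in HAVING

Corrected query:
SELECT account FROM transactions GROUP BY account HAVING MIN(amount) > (SELECT AVG(amount) FROM transactions)

Result:
(no rows)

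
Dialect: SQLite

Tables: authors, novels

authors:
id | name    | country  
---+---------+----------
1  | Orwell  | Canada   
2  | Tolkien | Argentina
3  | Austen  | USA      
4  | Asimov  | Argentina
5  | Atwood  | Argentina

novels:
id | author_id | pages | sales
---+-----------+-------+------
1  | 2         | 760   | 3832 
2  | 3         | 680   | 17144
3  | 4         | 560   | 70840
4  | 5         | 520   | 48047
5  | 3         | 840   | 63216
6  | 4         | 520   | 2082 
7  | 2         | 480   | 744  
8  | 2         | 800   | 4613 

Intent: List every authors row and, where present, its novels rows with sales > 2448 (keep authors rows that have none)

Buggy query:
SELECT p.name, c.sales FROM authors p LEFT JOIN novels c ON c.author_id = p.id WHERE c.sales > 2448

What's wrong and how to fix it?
Bug: Filtering c.sales in WHERE discards the NULL rows produced by LEFT JOIN, turning it into an inner join

Fix: Put 'c.sales > 2448' in the JOIN's ON clause instead of WHERE

Corrected query:
SELECT p.name, c.sales FROM authors p LEFT JOIN novels c ON c.author_id = p.id AND c.sales > 2448

Result:
name    | sales
--------+------
Orwell  | NULL 
Tolkien | 3832 
Tolkien | 4613 
Austen  | 17144
Austen  | 63216
Asimov  | 70840
Atwood  | 48047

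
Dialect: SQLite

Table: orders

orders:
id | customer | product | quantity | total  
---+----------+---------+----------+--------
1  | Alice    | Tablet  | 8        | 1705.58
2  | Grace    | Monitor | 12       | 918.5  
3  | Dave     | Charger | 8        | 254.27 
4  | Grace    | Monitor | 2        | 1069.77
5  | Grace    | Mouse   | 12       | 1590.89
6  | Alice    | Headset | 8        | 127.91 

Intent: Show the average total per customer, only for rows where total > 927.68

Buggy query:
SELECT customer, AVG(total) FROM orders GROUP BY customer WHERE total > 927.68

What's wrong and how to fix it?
Bug: WHERE cannot follow GROUP BY

Fix: Place WHERE between FROM and GROUP BY

Corrected query:
SELECT customer, AVG(total) FROM orders WHERE total > 927.68 GROUP BY customer

Result:
customer | AVG(total)
---------+-----------
Alice    | 1705.58   
Grace    | 1330.33   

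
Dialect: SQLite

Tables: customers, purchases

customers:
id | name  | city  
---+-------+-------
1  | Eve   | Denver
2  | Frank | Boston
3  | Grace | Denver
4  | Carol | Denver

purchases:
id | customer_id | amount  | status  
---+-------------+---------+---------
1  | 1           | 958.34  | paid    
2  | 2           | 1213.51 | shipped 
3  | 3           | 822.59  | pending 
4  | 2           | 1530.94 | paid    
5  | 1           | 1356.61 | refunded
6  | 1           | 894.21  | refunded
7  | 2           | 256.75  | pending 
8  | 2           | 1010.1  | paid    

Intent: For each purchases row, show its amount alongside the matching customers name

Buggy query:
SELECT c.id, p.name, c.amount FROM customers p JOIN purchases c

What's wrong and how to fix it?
Bug: Missing join condition: each purchases row is matched to all customers rows instead of just its own

Fix: Add ON c.customer_id = p.id to the JOIN

Corrected query:
SELECT c.id, p.name, c.amount FROM customers p JOIN purchases c ON c.customer_id = p.id

Result:
id | name  | amount 
---+-------+--------
1  | Eve   | 958.34 
2  | Frank | 1213.51
3  | Grace | 822.59 
4  | Frank | 1530.94
5  | Eve   | 1356.61
6  | Eve   | 894.21 
7  | Frank | 256.75 
8  | Frank | 1010.1 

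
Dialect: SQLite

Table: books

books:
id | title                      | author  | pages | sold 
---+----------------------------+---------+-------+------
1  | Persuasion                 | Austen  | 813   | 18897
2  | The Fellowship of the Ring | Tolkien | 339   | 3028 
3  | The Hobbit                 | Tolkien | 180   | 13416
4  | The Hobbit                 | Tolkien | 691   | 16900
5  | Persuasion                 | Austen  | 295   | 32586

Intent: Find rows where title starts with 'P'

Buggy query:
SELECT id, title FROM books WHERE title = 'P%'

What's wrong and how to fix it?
Bug: Wildcards only work with LIKE; '=' treats '%' as a literal character

Fix: Replace '=' with LIKE so 'P%' is treated as a pattern

Corrected query:
SELECT id, title FROM books WHERE title LIKE 'P%'

Result:
id | title     
---+-----------
1  | Persuasion
5  | Persuasion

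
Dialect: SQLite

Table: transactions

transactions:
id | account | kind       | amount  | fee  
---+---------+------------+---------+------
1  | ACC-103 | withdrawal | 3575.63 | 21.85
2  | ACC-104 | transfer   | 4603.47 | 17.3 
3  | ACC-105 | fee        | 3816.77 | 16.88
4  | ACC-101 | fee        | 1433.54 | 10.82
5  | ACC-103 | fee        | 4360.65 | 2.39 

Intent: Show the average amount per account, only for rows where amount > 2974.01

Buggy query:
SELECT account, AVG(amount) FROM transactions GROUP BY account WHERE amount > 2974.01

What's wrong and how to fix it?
Bug: Row-level WHERE must come before GROUP BY in the clause order

Fix: Move the WHERE clause before GROUP BY

Corrected query:
SELECT account, AVG(amount) FROM transactions WHERE amount > 2974.01 GROUP BY account

Result:
account | AVG(amount)
--------+------------
ACC-103 | 3968.14    
ACC-104 | 4603.47    
ACC-105 | 3816.77    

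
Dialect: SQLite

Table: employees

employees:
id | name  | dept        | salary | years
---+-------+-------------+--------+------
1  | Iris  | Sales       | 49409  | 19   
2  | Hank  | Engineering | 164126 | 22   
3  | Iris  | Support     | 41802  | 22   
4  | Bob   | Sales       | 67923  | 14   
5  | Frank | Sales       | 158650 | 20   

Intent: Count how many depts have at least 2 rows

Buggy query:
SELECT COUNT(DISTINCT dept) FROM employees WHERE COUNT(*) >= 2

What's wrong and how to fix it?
Bug: WHERE filters individual rows, not groups, so a group-level COUNT is invalid there

Fix: Use a subquery that GROUPs and filters with HAVING, then count its rows

Corrected query:
SELECT COUNT(*) FROM (SELECT dept FROM employees GROUP BY dept HAVING COUNT(*) >= 2)

Result:
COUNT(*)
--------
1       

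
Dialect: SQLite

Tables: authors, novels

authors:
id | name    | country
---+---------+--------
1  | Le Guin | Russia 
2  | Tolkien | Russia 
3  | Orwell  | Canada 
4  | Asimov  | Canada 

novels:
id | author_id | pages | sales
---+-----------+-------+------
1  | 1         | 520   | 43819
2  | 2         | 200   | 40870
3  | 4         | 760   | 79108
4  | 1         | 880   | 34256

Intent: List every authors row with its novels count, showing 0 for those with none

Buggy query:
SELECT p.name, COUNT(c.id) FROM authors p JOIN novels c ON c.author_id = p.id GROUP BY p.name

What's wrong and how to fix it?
Bug: INNER JOIN drops authors rows that have no matching novels rows

Fix: Use LEFT JOIN so parents without children still appear (COUNT(c.id) gives 0)

Corrected query:
SELECT p.name, COUNT(c.id) FROM authors p LEFT JOIN novels c ON c.author_id = p.id GROUP BY p.name

Result:
name    | COUNT(c.id)
--------+------------
Asimov  | 1          
Le Guin | 2          
Orwell  | 0          
Tolkien | 1          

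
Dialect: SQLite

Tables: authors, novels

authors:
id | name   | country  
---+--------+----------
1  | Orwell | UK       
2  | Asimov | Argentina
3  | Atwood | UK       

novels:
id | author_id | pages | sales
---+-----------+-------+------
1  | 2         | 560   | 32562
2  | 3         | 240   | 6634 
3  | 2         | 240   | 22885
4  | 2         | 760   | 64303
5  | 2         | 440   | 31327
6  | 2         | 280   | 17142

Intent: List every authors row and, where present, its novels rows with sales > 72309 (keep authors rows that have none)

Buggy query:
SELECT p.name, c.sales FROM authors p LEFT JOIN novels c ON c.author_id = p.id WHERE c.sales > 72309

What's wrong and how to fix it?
Bug: Filtering c.sales in WHERE discards the NULL rows produced by LEFT JOIN, turning it into an inner join

Fix: Move the right-table condition into the ON clause so unmatched parents are kept

Corrected query:
SELECT p.name, c.sales FROM authors p LEFT JOIN novels c ON c.author_id = p.id AND c.sales > 72309

Result:
name   | sales
-------+------
Orwell | NULL 
Asimov | NULL 
Atwood | NULL 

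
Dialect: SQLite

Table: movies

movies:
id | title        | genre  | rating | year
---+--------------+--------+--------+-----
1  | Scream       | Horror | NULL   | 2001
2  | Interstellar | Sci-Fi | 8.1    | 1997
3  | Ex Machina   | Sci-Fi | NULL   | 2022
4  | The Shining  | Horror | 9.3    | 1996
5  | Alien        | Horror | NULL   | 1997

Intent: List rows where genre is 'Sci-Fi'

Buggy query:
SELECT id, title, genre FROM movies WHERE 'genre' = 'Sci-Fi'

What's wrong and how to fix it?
Bug: 'genre' in single quotes is a string literal, not the column; the comparison is literal-vs-literal and never true

Fix: Reference the column as genre without single quotes

Corrected query:
SELECT id, title, genre FROM movies WHERE genre = 'Sci-Fi'

Result:
id | title        | genre 
---+--------------+-------
2  | Interstellar | Sci-Fi
3  | Ex Machina   | Sci-Fi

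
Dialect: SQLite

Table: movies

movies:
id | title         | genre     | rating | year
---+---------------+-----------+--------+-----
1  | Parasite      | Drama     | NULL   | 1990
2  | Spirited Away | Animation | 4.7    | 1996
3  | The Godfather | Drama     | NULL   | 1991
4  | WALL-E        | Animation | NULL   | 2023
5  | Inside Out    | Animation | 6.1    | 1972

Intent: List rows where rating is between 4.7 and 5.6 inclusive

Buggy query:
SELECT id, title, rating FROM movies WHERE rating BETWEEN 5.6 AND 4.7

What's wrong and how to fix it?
Bug: The bounds are reversed; BETWEEN a AND b requires a <= b to match anything

Fix: Swap the bounds so the smaller value comes first

Corrected query:
SELECT id, title, rating FROM movies WHERE rating BETWEEN 4.7 AND 5.6

Result:
id | title         | rating
---+---------------+-------
2  | Spirited Away | 4.7   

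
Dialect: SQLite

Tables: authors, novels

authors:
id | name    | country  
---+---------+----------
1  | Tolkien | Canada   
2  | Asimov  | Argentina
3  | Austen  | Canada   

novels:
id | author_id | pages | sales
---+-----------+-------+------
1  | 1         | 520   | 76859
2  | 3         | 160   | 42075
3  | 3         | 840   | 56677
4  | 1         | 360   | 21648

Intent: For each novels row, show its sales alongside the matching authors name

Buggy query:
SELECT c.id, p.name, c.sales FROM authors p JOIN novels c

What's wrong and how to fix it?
Bug: JOIN with no ON clause produces a cartesian product; every novels row pairs with every authors row

Fix: Add ON c.author_id = p.id to the JOIN

Corrected query:
SELECT c.id, p.name, c.sales FROM authors p JOIN novels c ON c.author_id = p.id

Result:
id | name    | sales
---+---------+------
1  | Tolkien | 76859
2  | Austen  | 42075
3  | Austen  | 56677
4  | Tolkien | 21648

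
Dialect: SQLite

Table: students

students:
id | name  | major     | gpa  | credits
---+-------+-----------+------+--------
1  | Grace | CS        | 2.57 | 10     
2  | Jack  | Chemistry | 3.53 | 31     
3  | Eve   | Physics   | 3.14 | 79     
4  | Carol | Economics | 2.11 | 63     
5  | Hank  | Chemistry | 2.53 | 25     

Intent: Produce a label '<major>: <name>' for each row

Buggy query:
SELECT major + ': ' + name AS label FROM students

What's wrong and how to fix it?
Bug: SQLite uses || for string concatenation; + coerces text to numbers (yielding 0)

Fix: Use the || operator for string concatenation

Corrected query:
SELECT major || ': ' || name AS label FROM students

Result:
label           
----------------
CS: Grace       
Chemistry: Jack 
Physics: Eve    
Economics: Carol
Chemistry: Hank 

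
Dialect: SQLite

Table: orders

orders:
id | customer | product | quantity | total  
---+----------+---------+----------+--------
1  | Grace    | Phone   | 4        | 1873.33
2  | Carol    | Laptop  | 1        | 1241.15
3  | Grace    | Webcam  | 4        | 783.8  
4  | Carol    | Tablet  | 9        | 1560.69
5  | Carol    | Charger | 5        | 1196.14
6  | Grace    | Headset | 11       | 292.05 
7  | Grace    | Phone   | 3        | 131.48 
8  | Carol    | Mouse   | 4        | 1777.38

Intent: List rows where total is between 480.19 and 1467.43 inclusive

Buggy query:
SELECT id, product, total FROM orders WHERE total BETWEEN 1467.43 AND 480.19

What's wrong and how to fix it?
Bug: The bounds are reversed; BETWEEN a AND b requires a <= b to match anything

Fix: Swap the bounds so the smaller value comes first

Corrected query:
SELECT id, product, total FROM orders WHERE total BETWEEN 480.19 AND 1467.43

Result:
id | product | total  
---+---------+--------
2  | Laptop  | 1241.15
3  | Webcam  | 783.8  
5  | Charger | 1196.14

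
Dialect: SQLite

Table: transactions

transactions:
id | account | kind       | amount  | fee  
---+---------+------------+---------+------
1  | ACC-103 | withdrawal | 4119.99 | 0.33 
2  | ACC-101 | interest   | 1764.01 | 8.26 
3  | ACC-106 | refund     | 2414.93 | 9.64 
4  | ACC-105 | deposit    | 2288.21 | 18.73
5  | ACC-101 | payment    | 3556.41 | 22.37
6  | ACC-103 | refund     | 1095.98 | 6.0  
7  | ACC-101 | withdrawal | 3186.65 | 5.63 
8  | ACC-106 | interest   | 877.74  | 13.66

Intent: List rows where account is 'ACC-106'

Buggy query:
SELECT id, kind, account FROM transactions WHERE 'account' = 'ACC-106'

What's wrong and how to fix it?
Bug: Single quotes denote string literals in SQL; the column name is being compared as a constant string

Fix: Reference the column as account without single quotes

Corrected query:
SELECT id, kind, account FROM transactions WHERE account = 'ACC-106'

Result:
id | kind     | account
---+----------+--------
3  | refund   | ACC-106
8  | interest | ACC-106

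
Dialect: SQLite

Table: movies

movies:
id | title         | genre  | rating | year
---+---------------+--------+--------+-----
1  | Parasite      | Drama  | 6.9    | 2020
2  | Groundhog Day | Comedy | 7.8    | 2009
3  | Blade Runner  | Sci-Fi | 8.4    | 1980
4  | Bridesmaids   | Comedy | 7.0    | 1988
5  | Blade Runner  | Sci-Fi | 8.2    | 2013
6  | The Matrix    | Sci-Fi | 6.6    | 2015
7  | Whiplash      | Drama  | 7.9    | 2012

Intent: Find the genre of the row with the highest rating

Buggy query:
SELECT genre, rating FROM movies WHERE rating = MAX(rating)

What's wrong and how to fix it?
Bug: WHERE is evaluated per row; an aggregate over the whole table isn't defined there

Fix: Use a subquery: WHERE rating = (SELECT MAX(rating) FROM movies)

Corrected query:
SELECT genre, rating FROM movies WHERE rating = (SELECT MAX(rating) FROM movies)

Result:
genre  | rating
-------+-------
Sci-Fi | 8.4   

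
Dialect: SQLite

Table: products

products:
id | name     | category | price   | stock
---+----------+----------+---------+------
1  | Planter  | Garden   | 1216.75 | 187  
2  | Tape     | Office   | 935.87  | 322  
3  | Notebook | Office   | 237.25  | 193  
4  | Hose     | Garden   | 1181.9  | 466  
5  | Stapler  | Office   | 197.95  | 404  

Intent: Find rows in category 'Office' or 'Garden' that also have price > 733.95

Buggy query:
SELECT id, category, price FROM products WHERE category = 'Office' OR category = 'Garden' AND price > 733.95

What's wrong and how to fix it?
Bug: Without parentheses, AND is evaluated before OR, so the price filter only applies to the 'Garden' branch

Fix: Add parentheses around the OR so the AND applies to both alternatives

Corrected query:
SELECT id, category, price FROM products WHERE (category = 'Office' OR category = 'Garden') AND price > 733.95

Result:
id | category | price  
---+----------+--------
1  | Garden   | 1216.75
2  | Office   | 935.87 
4  | Garden   | 1181.9 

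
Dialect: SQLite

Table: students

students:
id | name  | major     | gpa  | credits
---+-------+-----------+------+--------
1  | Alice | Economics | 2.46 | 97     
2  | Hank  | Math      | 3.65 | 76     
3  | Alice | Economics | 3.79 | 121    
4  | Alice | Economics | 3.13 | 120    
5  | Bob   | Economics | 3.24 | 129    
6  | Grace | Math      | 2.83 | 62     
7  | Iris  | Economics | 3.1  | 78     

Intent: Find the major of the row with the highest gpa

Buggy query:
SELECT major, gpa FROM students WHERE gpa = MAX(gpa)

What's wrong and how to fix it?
Bug: WHERE is evaluated per row; an aggregate over the whole table isn't defined there

Fix: Use a subquery: WHERE gpa = (SELECT MAX(gpa) FROM students)

Corrected query:
SELECT major, gpa FROM students WHERE gpa = (SELECT MAX(gpa) FROM students)

Result:
major     | gpa 
----------+-----
Economics | 3.79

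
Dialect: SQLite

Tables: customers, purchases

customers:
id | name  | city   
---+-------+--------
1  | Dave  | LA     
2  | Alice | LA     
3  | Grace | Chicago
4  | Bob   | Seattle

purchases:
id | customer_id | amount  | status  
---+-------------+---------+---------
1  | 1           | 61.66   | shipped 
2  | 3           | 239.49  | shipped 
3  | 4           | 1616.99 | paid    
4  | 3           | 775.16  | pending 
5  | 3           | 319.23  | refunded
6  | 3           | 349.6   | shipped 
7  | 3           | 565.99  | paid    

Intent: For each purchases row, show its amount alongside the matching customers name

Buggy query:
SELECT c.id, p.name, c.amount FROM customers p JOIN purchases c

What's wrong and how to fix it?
Bug: Missing join condition: each purchases row is matched to all customers rows instead of just its own

Fix: Specify the join condition linking the foreign key to the parent id

Corrected query:
SELECT c.id, p.name, c.amount FROM customers p JOIN purchases c ON c.customer_id = p.id

Result:
id | name  | amount 
---+-------+--------
1  | Dave  | 61.66  
2  | Grace | 239.49 
3  | Bob   | 1616.99
4  | Grace | 775.16 
5  | Grace | 319.23 
6  | Grace | 349.6  
7  | Grace | 565.99 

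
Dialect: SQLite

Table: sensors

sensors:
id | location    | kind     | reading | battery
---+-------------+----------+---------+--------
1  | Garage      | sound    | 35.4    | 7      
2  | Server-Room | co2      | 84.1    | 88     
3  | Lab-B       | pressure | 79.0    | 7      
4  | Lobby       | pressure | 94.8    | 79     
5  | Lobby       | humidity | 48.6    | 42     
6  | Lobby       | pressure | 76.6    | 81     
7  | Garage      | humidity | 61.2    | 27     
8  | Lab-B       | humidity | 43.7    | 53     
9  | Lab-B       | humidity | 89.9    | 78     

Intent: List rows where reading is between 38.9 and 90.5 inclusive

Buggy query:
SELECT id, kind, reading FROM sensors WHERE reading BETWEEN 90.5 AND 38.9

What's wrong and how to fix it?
Bug: BETWEEN expects the lower bound first; with 90.5 AND 38.9 the range is empty

Fix: Write BETWEEN 38.9 AND 90.5

Corrected query:
SELECT id, kind, reading FROM sensors WHERE reading BETWEEN 38.9 AND 90.5

Result:
id | kind     | reading
---+----------+--------
2  | co2      | 84.1   
3  | pressure | 79     
5  | humidity | 48.6   
6  | pressure | 76.6   
7  | humidity | 61.2   
8  | humidity | 43.7   
9  | humidity | 89.9   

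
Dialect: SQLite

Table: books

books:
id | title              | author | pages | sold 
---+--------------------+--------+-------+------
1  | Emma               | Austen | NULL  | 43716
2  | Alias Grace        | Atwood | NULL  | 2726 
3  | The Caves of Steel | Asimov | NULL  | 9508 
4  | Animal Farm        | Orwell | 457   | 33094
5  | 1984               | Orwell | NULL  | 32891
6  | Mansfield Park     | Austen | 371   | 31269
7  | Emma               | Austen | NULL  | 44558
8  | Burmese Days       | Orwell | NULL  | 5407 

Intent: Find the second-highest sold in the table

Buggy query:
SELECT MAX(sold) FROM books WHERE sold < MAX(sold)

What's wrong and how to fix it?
Bug: MAX(sold) on the right of the comparison is an aggregate-in-WHERE error

Fix: Compute the overall MAX in a subquery, then take MAX of rows below it

Corrected query:
SELECT MAX(sold) FROM books WHERE sold < (SELECT MAX(sold) FROM books)

Result:
MAX(sold)
---------
43716    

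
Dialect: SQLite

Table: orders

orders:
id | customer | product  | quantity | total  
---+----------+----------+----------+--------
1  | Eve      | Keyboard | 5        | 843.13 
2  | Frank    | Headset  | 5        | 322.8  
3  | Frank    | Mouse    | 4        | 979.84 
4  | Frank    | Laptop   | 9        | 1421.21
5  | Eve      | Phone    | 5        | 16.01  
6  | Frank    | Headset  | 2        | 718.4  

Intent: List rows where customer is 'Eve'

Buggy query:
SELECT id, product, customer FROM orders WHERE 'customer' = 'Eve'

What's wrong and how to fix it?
Bug: Single quotes denote string literals in SQL; the column name is being compared as a constant string

Fix: Remove the quotes around the column name (or use double quotes for an identifier)

Corrected query:
SELECT id, product, customer FROM orders WHERE customer = 'Eve'

Result:
id | product  | customer
---+----------+---------
1  | Keyboard | Eve     
5  | Phone    | Eve     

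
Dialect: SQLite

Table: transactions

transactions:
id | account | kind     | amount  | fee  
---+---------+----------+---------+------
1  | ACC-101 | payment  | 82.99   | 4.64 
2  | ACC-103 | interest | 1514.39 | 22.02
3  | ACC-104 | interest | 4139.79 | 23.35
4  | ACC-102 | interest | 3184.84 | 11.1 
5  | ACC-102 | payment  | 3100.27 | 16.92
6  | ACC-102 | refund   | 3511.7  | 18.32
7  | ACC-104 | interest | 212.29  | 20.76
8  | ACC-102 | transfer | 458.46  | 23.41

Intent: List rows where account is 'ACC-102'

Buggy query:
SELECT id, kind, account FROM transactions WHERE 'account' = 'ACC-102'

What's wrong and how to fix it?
Bug: 'account' in single quotes is a string literal, not the column; the comparison is literal-vs-literal and never true

Fix: Remove the quotes around the column name (or use double quotes for an identifier)

Corrected query:
SELECT id, kind, account FROM transactions WHERE account = 'ACC-102'

Result:
id | kind     | account
---+----------+--------
4  | interest | ACC-102
5  | payment  | ACC-102
6  | refund   | ACC-102
8  | transfer | ACC-102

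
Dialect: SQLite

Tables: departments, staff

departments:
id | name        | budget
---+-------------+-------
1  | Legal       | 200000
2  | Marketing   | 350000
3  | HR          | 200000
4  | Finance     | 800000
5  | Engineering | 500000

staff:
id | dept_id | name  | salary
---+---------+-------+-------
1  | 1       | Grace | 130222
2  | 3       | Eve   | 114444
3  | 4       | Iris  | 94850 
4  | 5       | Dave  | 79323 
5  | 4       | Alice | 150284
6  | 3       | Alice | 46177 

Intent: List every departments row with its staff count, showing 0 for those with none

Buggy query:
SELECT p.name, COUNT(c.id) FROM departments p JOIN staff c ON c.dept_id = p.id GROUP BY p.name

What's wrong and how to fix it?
Bug: An inner join excludes parents with zero children

Fix: Switch to LEFT JOIN to retain unmatched parent rows

Corrected query:
SELECT p.name, COUNT(c.id) FROM departments p LEFT JOIN staff c ON c.dept_id = p.id GROUP BY p.name

Result:
name        | COUNT(c.id)
------------+------------
Engineering | 1          
Finance     | 2          
HR          | 2          
Legal       | 1          
Marketing   | 0          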